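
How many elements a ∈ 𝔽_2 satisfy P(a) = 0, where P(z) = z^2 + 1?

Evaluate at each of the 2 elements of 𝔽_2:
P(0) = 1; P(1) = 0 → root.
Roots: {1}.

1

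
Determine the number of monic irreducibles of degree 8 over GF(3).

By the necklace-counting formula, N_3(8) = (1/8) Σ_{d|8} μ(8/d)·3^d.
Divisors of 8: 1, 2, 4, 8; μ(8/d) for each: 0, 0, -1, 1.
Σ = − 3^4 + 3^8 = 6480.
N = 6480/8 = 810.

810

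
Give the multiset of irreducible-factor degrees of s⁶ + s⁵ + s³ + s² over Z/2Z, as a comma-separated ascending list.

1, 1, 1, 1, 2

Write h(s) = s⁶ + s⁵ + s³ + s².
Roots in Z/2Z: h(0) = 0 → root; h(1) = 0 → root.
Linear factors from roots: (s), (s + 1).
Complete factorization: h(s) = (s)^2·(s + 1)^2·(s² + s + 1).
Factor degrees with multiplicity: 1 + 1 + 1 + 1 + 2 = 6.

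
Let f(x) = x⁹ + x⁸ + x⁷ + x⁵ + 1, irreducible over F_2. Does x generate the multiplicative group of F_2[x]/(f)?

|GF(2^9)^×| = 2^9 − 1 = 511. Prime factorization: 511 = 7·73.
f is primitive ⇔ x has order 511 in GF(2)[x]/(f), i.e. x^(511/q) ≠ 1 for each prime q | 511.
x^(73) mod f = 1
x^(7) mod f = x⁷.
Since x^(73) = 1, the order of x divides 73 < 511; not primitive.

No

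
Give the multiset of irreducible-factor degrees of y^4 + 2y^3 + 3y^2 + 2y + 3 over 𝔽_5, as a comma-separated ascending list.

Write f(y) = y^4 + 2y^3 + 3y^2 + 2y + 3.
Roots in 𝔽_5: f(0) = 3; f(1) = 1; f(2) = 1; f(3) = 1; f(4) = 3.
Complete factorization: f(y) = (y^2 + 3y + 4)·(y^2 + 4y + 2).
Factor degrees with multiplicity: 2 + 2 = 4.

2, 2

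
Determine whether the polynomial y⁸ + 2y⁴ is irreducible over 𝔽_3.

No

Write P(y) = y⁸ + 2y⁴.
Check for roots in 𝔽_3: P(0) = 0 → root; P(1) = 0 → root; P(2) = 0 → root.
P(0) = 0, so (y) divides P(y); P is reducible.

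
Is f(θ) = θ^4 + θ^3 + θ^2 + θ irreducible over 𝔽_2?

No

Check for roots in 𝔽_2: f(0) = 0 → root; f(1) = 0 → root.
f(0) = 0, so (θ) divides f(θ); f is reducible.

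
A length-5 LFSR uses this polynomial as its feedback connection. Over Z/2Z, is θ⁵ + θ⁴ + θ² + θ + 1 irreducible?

Yes

Write g(θ) = θ⁵ + θ⁴ + θ² + θ + 1.
Check for roots in Z/2Z: g(0) = 1; g(1) = 1.
No roots, so no linear factors.
Monic irreducibles of degree 2 over GF(2): θ² + θ + 1.
None of them divide g (all give nonzero remainder).
No irreducible factor of degree ≤ 2 exists, so g is irreducible over GF(2).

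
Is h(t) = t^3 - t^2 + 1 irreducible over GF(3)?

Yes

Check for roots in GF(3): h(0) = 1; h(1) = 1; h(2) = 2.
No roots. A degree-3 polynomial over a field with no linear factor is irreducible.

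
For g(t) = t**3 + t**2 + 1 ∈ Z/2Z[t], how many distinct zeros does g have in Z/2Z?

0

Evaluate at each of the 2 elements of Z/2Z:
g(0) = 1; g(1) = 1.
No element is a root.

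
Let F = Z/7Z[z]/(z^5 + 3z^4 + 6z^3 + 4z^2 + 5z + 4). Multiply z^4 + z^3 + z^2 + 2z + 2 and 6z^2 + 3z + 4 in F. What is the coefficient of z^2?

Multiply in Z/7Z[z]: (z^4 + z^3 + z^2 + 2z + 2)·(6z^2 + 3z + 4) = 6z^6 + 2z^5 + 6z^4 + 5z^3 + z^2 + 1.
Reduce using z^5 ≡ 4z^4 + z^3 + 3z^2 + 2z + 3 (mod z^5 + 3z^4 + 6z^3 + 4z^2 + 5z + 4).
Reduced: 4z^4 + 2.

0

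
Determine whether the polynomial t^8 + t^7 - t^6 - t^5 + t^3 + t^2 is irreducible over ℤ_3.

Write f(t) = t^8 + t^7 - t^6 - t^5 + t^3 + t^2.
Check for roots in ℤ_3: f(0) = 0 → root; f(1) = 2; f(2) = 0 → root.
f(0) = 0, so (t) divides f(t); f is reducible.

No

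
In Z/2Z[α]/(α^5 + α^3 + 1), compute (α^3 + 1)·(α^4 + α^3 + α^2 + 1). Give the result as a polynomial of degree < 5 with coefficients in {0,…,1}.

Multiply in Z/2Z[α]: (α^3 + 1)·(α^4 + α^3 + α^2 + 1) = α^7 + α^6 + α^5 + α^4 + α^2 + 1.
Reduce using α^5 ≡ α^3 + 1 (mod α^5 + α^3 + 1).
Reduced: α + 1.

α + 1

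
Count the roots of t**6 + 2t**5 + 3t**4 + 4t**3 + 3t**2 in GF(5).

2

Write f(t) = t**6 + 2t**5 + 3t**4 + 4t**3 + 3t**2.
Evaluate at each of the 5 elements of GF(5):
f(0) = 0 → root; f(1) = 3; f(2) = 0 → root; f(3) = 3; f(4) = 1.
Roots: {0, 2}.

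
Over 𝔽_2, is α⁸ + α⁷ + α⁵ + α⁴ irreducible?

No

Write h(α) = α⁸ + α⁷ + α⁵ + α⁴.
Check for roots in 𝔽_2: h(0) = 0 → root; h(1) = 0 → root.
h(0) = 0, so (α) divides h(α); h is reducible.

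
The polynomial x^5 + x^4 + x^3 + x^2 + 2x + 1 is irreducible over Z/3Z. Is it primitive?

Write f(x) = x^5 + x^4 + x^3 + x^2 + 2x + 1.
|GF(3^5)^×| = 3^5 − 1 = 242. Prime factorization: 242 = 2·11^2.
f is primitive ⇔ x has order 242 in GF(3)[x]/(f), i.e. x^(242/q) ≠ 1 for each prime q | 242.
x^(121) mod f = 2.
x^(22) mod f = x^4 + x^2 + x + 2.
None equal 1, so x has full order 242; f is primitive.

Yes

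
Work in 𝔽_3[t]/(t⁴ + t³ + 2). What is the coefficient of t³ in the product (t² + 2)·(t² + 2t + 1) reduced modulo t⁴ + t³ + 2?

Multiply in 𝔽_3[t]: (t² + 2)·(t² + 2t + 1) = t⁴ + 2t³ + t + 2.
Reduce using t⁴ ≡ 2t³ + 1 (mod t⁴ + t³ + 2).
Reduced: t³ + t.

1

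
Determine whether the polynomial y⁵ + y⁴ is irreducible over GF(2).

No

Write f(y) = y⁵ + y⁴.
Check for roots in GF(2): f(0) = 0 → root; f(1) = 0 → root.
f(0) = 0, so (y) divides f(y); f is reducible.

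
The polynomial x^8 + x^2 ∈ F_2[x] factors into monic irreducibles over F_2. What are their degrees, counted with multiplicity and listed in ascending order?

Write g(x) = x^8 + x^2.
Roots in F_2: g(0) = 0 → root; g(1) = 0 → root.
Linear factors from roots: (x), (x + 1).
Complete factorization: g(x) = (x)^2·(x + 1)^2·(x^2 + x + 1)^2.
Factor degrees with multiplicity: 1 + 1 + 1 + 1 + 2 + 2 = 8.

1, 1, 1, 1, 2, 2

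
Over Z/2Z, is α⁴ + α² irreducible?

Write h(α) = α⁴ + α².
Check for roots in Z/2Z: h(0) = 0 → root; h(1) = 0 → root.
h(0) = 0, so (α) divides h(α); h is reducible.

No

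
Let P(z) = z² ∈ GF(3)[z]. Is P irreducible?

No

Check for roots in GF(3): P(0) = 0 → root; P(1) = 1; P(2) = 1.
P(0) = 0, so (z) divides P(z); P is reducible.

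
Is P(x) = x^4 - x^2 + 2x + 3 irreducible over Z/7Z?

Check for roots in Z/7Z: P(0) = 3; P(1) = 5; P(2) = 5; P(3) = 4; P(4) = 6; P(5) = 4; P(6) = 1.
No roots, so no linear factors.
Degree-2 irreducible divisors: test the 21 monic irreducibles of degree 2 over GF(7).
None of them divide P (all give nonzero remainder).
No irreducible factor of degree ≤ 2 exists, so P is irreducible over GF(7).

Yes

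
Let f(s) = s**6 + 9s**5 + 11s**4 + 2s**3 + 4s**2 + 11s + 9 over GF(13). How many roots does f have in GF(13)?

2

Evaluate at each of the 13 elements of GF(13):
f(0) = 9; f(1) = 8; f(2) = 6; f(3) = 0 → root; f(4) = 6; f(5) = 1; f(6) = 0 → root; f(7) = 8; f(8) = 3; f(9) = 2; f(10) = 2; f(11) = 4; f(12) = 3.
Roots: {3, 6}.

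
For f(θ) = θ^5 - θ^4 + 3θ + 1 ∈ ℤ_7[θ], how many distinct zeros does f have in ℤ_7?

0

Evaluate at each of the 7 elements of ℤ_7:
f(0) = 1; f(1) = 4; f(2) = 2; f(3) = 4; f(4) = 4; f(5) = 3; f(6) = 3.
No element is a root.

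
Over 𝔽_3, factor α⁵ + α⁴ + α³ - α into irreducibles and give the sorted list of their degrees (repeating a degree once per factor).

1, 1, 1, 2

Write g(α) = α⁵ + α⁴ + α³ - α.
Roots in 𝔽_3: g(0) = 0 → root; g(1) = 2; g(2) = 0 → root.
Linear factors from roots: (α), (α + 1).
Complete factorization: g(α) = (α)·(α + 1)^2·(α² - α - 1).
Factor degrees with multiplicity: 1 + 1 + 1 + 2 = 5.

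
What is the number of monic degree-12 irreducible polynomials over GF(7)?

By the necklace-counting formula, N_7(12) = (1/12) Σ_{d|12} μ(12/d)·7^d.
Divisors of 12: 1, 2, 3, 4, 6, 12; μ(12/d) for each: 0, 1, 0, -1, -1, 1.
Σ = 7^2 − 7^4 − 7^6 + 7^12 = 13841167200.
N = 13841167200/12 = 1153430600.

1153430600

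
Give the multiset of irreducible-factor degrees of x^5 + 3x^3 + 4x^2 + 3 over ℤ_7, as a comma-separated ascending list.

Write g(x) = x^5 + 3x^3 + 4x^2 + 3.
Complete factorization: g(x) = (x^5 + 3x^3 + 4x^2 + 3).
Factor degrees with multiplicity: 5 = 5.

5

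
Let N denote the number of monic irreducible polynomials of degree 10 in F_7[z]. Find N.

By the necklace-counting formula, N_7(10) = (1/10) Σ_{d|10} μ(10/d)·7^d.
Divisors of 10: 1, 2, 5, 10; μ(10/d) for each: 1, -1, -1, 1.
Σ = 7^1 − 7^2 − 7^5 + 7^10 = 282458400.
N = 282458400/10 = 28245840.

28245840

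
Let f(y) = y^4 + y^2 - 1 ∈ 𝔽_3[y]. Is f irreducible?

Yes

Check for roots in 𝔽_3: f(0) = 2; f(1) = 1; f(2) = 1.
No roots, so no linear factors.
Monic irreducibles of degree 2 over GF(3): y^2 + 1, y^2 + y - 1, y^2 - y - 1.
None of them divide f (all give nonzero remainder).
No irreducible factor of degree ≤ 2 exists, so f is irreducible over GF(3).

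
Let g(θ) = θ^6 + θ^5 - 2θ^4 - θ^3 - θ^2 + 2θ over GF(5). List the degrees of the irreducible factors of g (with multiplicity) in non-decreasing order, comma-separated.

1, 1, 1, 1, 2

Roots in GF(5): g(0) = 0 → root; g(1) = 0 → root; g(2) = 1; g(3) = 0 → root; g(4) = 1.
Linear factors from roots: (θ), (θ - 1), (θ + 2).
Complete factorization: g(θ) = (θ)·(θ + 2)·(θ - 1)^2·(θ^2 + θ + 1).
Factor degrees with multiplicity: 1 + 1 + 1 + 1 + 2 = 6.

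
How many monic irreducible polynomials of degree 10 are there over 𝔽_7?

28245840

x^(7^10) − x is the product of all monic irreducibles of degree dividing 10; Möbius inversion gives N = (1/10) Σ μ(10/d)·7^d.
Divisors of 10: 1, 2, 5, 10; μ(10/d) for each: 1, -1, -1, 1.
Σ = 7^1 − 7^2 − 7^5 + 7^10 = 282458400.
N = 282458400/10 = 28245840.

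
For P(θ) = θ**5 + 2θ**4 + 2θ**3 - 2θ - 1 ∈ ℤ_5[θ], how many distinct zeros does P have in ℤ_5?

Evaluate at each of the 5 elements of ℤ_5:
P(0) = 4; P(1) = 2; P(2) = 0 → root; P(3) = 2; P(4) = 0 → root.
Roots: {2, 4}.

2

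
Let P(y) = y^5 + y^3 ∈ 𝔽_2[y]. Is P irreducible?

Check for roots in 𝔽_2: P(0) = 0 → root; P(1) = 0 → root.
P(0) = 0, so (y) divides P(y); P is reducible.

No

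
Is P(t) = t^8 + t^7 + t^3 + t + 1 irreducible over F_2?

Check for roots in F_2: P(0) = 1; P(1) = 1.
No roots, so no linear factors.
Monic irreducibles of degree 2 over GF(2): t^2 + t + 1.
None of them divide P (all give nonzero remainder).
Monic irreducibles of degree 3 over GF(2): t^3 + t + 1, t^3 + t^2 + 1.
None of them divide P (all give nonzero remainder).
Monic irreducibles of degree 4 over GF(2): t^4 + t + 1, t^4 + t^3 + 1, t^4 + t^3 + t^2 + t + 1.
None of them divide P (all give nonzero remainder).
No irreducible factor of degree ≤ 4 exists, so P is irreducible over GF(2).

Yes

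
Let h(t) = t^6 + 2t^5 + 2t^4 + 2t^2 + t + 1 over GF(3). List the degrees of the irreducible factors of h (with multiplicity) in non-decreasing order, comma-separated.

Roots in GF(3): h(0) = 1; h(1) = 0 → root; h(2) = 0 → root.
Linear factors from roots: (t + 2), (t + 1).
Complete factorization: h(t) = (t + 1)·(t + 2)·(t^2 + 1)·(t^2 + 2t + 2).
Factor degrees with multiplicity: 1 + 1 + 2 + 2 = 6.

1, 1, 2, 2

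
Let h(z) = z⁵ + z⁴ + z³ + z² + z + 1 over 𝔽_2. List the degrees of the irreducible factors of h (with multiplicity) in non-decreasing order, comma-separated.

1, 2, 2

Roots in 𝔽_2: h(0) = 1; h(1) = 0 → root.
Linear factors from roots: (z + 1).
Complete factorization: h(z) = (z + 1)·(z² + z + 1)^2.
Factor degrees with multiplicity: 1 + 2 + 2 = 5.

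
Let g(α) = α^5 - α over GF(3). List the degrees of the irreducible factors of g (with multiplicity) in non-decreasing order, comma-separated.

Roots in GF(3): g(0) = 0 → root; g(1) = 0 → root; g(2) = 0 → root.
Linear factors from roots: (α), (α - 1), (α + 1).
Complete factorization: g(α) = (α)·(α + 1)·(α - 1)·(α^2 + 1).
Factor degrees with multiplicity: 1 + 1 + 1 + 2 = 5.

1, 1, 1, 2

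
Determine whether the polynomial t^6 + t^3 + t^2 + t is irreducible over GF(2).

No

Write P(t) = t^6 + t^3 + t^2 + t.
Check for roots in GF(2): P(0) = 0 → root; P(1) = 0 → root.
P(0) = 0, so (t) divides P(t); P is reducible.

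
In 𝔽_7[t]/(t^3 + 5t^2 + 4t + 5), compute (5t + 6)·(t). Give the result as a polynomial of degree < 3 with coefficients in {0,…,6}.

Multiply in 𝔽_7[t]: (5t + 6)·(t) = 5t^2 + 6t.
Reduced: 5t^2 + 6t.

5t^2 + 6t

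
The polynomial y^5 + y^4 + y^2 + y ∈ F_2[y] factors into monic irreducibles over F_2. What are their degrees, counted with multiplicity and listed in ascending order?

1, 1, 1, 2

Write h(y) = y^5 + y^4 + y^2 + y.
Roots in F_2: h(0) = 0 → root; h(1) = 0 → root.
Linear factors from roots: (y), (y + 1).
Complete factorization: h(y) = (y)·(y + 1)^2·(y^2 + y + 1).
Factor degrees with multiplicity: 1 + 1 + 1 + 2 = 5.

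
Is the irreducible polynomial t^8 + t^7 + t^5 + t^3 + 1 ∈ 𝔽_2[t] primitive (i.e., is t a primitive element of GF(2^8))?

Write f(t) = t^8 + t^7 + t^5 + t^3 + 1.
|GF(2^8)^×| = 2^8 − 1 = 255. Prime factorization: 255 = 3·5·17.
f is primitive ⇔ t has order 255 in GF(2)[t]/(f), i.e. t^(255/q) ≠ 1 for each prime q | 255.
t^(85) mod f = t^7 + t^6 + t^2 + t.
t^(51) mod f = t^7 + t^6 + t^4 + t^3 + t^2.
t^(15) mod f = t^3 + t^2.
None equal 1, so t has full order 255; f is primitive.

Yes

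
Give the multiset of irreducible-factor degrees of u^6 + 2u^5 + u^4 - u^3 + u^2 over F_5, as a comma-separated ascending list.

1, 1, 1, 3

Write g(u) = u^6 + 2u^5 + u^4 - u^3 + u^2.
Roots in F_5: g(0) = 0 → root; g(1) = 4; g(2) = 0 → root; g(3) = 3; g(4) = 2.
Linear factors from roots: (u), (u - 2).
Complete factorization: g(u) = (u - 2)·(u)^2·(u^3 - u^2 - u + 2).
Factor degrees with multiplicity: 1 + 1 + 1 + 3 = 6.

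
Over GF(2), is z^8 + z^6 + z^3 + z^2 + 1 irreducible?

Yes

Write P(z) = z^8 + z^6 + z^3 + z^2 + 1.
Check for roots in GF(2): P(0) = 1; P(1) = 1.
No roots, so no linear factors.
Monic irreducibles of degree 2 over GF(2): z^2 + z + 1.
None of them divide P (all give nonzero remainder).
Monic irreducibles of degree 3 over GF(2): z^3 + z + 1, z^3 + z^2 + 1.
None of them divide P (all give nonzero remainder).
Monic irreducibles of degree 4 over GF(2): z^4 + z + 1, z^4 + z^3 + 1, z^4 + z^3 + z^2 + z + 1.
None of them divide P (all give nonzero remainder).
No irreducible factor of degree ≤ 4 exists, so P is irreducible over GF(2).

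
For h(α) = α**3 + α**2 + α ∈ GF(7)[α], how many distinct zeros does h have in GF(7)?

Evaluate at each of the 7 elements of GF(7):
h(0) = 0 → root; h(1) = 3; h(2) = 0 → root; h(3) = 4; h(4) = 0 → root; h(5) = 1; h(6) = 6.
Roots: {0, 2, 4}.

3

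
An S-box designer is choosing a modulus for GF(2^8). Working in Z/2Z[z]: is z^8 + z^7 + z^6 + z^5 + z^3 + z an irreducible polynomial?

No

Write P(z) = z^8 + z^7 + z^6 + z^5 + z^3 + z.
Check for roots in Z/2Z: P(0) = 0 → root; P(1) = 0 → root.
P(0) = 0, so (z) divides P(z); P is reducible.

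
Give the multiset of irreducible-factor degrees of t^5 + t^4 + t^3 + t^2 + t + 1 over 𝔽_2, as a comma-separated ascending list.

Write g(t) = t^5 + t^4 + t^3 + t^2 + t + 1.
Roots in 𝔽_2: g(0) = 1; g(1) = 0 → root.
Linear factors from roots: (t + 1).
Complete factorization: g(t) = (t + 1)·(t^2 + t + 1)^2.
Factor degrees with multiplicity: 1 + 2 + 2 = 5.

1, 2, 2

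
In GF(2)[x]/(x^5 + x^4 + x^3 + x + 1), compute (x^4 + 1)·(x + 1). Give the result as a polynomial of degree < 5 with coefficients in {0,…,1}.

x^3

Multiply in GF(2)[x]: (x^4 + 1)·(x + 1) = x^5 + x^4 + x + 1.
Reduce using x^5 ≡ x^4 + x^3 + x + 1 (mod x^5 + x^4 + x^3 + x + 1).
Reduced: x^3.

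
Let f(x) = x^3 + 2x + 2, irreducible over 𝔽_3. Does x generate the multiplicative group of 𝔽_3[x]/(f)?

No

|GF(3^3)^×| = 3^3 − 1 = 26. Prime factorization: 26 = 2·13.
f is primitive ⇔ x has order 26 in GF(3)[x]/(f), i.e. x^(26/q) ≠ 1 for each prime q | 26.
x^(13) mod f = 1
x^(2) mod f = x^2.
Since x^(13) = 1, the order of x divides 13 < 26; not primitive.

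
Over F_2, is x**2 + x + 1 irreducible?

Write g(x) = x**2 + x + 1.
Check for roots in F_2: g(0) = 1; g(1) = 1.
No roots. A degree-2 polynomial over a field with no linear factor is irreducible.

Yes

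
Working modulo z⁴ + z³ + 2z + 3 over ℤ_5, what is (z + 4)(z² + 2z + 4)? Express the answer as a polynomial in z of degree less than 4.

Multiply in ℤ_5[z]: (z + 4)·(z² + 2z + 4) = z³ + z² + 2z + 1.
Reduced: z³ + z² + 2z + 1.

z^3 + z^2 + 2z + 1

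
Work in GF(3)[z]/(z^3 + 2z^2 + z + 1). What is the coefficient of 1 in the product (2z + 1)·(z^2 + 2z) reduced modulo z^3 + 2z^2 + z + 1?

Multiply in GF(3)[z]: (2z + 1)·(z^2 + 2z) = 2z^3 + 2z^2 + 2z.
Reduce using z^3 ≡ z^2 + 2z + 2 (mod z^3 + 2z^2 + z + 1).
Reduced: z^2 + 1.

1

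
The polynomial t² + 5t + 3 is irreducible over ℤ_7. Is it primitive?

Write f(t) = t² + 5t + 3.
|GF(7^2)^×| = 7^2 − 1 = 48. Prime factorization: 48 = 2^4·3.
f is primitive ⇔ t has order 48 in GF(7)[t]/(f), i.e. t^(48/q) ≠ 1 for each prime q | 48.
t^(24) mod f = 6.
t^(16) mod f = 2.
None equal 1, so t has full order 48; f is primitive.

Yes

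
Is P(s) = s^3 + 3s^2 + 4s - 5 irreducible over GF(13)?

Yes

Check each element of GF(13) for a root: P(0)=8, P(1)=3, P(2)=10, P(3)=9, P(4)=6, P(5)=7, P(6)=5, P(7)=6, P(8)=3, P(9)=2, P(10)=9, P(11)=4, P(12)=6.
No roots. A degree-3 polynomial over a field with no linear factor is irreducible.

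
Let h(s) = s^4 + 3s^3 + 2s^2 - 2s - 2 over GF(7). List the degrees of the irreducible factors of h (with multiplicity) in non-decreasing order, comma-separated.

1, 1, 2

Linear factors from roots: (s - 2), (s + 1).
Complete factorization: h(s) = (s + 1)·(s - 2)·(s^2 - 3s + 1).
Factor degrees with multiplicity: 1 + 1 + 2 = 4.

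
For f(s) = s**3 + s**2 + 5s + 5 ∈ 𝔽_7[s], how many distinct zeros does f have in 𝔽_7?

Evaluate at each of the 7 elements of 𝔽_7:
f(0) = 5; f(1) = 5; f(2) = 6; f(3) = 0 → root; f(4) = 0 → root; f(5) = 5; f(6) = 0 → root.
Roots: {3, 4, 6}.

3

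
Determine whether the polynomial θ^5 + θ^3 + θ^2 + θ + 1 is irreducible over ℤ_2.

Write f(θ) = θ^5 + θ^3 + θ^2 + θ + 1.
Check for roots in ℤ_2: f(0) = 1; f(1) = 1.
No roots, so no linear factors.
Monic irreducibles of degree 2 over GF(2): θ^2 + θ + 1.
None of them divide f (all give nonzero remainder).
No irreducible factor of degree ≤ 2 exists, so f is irreducible over GF(2).

Yes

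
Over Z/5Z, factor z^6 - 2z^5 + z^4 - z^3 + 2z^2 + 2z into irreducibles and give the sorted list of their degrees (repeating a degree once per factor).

1, 1, 1, 1, 2

Write h(z) = z^6 - 2z^5 + z^4 - z^3 + 2z^2 + 2z.
Roots in Z/5Z: h(0) = 0 → root; h(1) = 3; h(2) = 0 → root; h(3) = 1; h(4) = 0 → root.
Linear factors from roots: (z), (z - 2), (z + 1).
Complete factorization: h(z) = (z)·(z - 2)·(z + 1)^2·(z^2 - 2z - 1).
Factor degrees with multiplicity: 1 + 1 + 1 + 1 + 2 = 6.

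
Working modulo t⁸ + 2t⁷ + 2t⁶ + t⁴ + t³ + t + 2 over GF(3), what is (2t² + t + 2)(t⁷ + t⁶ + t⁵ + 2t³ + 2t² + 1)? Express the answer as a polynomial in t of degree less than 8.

2t^6 + t^5 + 2t^4 + t^3 + t^2 + t + 1

Multiply in GF(3)[t]: (2t² + t + 2)·(t⁷ + t⁶ + t⁵ + 2t³ + 2t² + 1) = 2t⁹ + 2t⁷ + t + 2.
Reduce using t⁸ ≡ t⁷ + t⁶ + 2t⁴ + 2t³ + 2t + 1 (mod t⁸ + 2t⁷ + 2t⁶ + t⁴ + t³ + t + 2).
Reduced: 2t⁶ + t⁵ + 2t⁴ + t³ + t² + t + 1.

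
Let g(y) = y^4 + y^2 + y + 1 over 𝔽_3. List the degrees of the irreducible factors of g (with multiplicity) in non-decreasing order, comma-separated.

4

Roots in 𝔽_3: g(0) = 1; g(1) = 1; g(2) = 2.
Complete factorization: g(y) = (y^4 + y^2 + y + 1).
Factor degrees with multiplicity: 4 = 4.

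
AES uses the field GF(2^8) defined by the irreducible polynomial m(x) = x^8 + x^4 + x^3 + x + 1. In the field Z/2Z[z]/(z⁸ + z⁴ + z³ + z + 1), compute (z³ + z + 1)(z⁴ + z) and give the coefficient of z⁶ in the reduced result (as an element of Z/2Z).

0

Multiply in Z/2Z[z]: (z³ + z + 1)·(z⁴ + z) = z⁷ + z⁵ + z² + z.
Reduced: z⁷ + z⁵ + z² + z.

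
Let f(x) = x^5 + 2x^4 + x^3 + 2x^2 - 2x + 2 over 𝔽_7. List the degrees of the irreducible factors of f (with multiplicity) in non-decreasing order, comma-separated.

Complete factorization: f(x) = (x^2 - 2x + 2)·(x^3 - 3x^2 + 1).
Factor degrees with multiplicity: 2 + 3 = 5.

2, 3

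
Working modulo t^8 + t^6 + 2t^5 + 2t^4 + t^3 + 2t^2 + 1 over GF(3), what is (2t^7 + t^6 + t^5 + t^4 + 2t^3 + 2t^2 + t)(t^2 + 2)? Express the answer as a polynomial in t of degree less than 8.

Multiply in GF(3)[t]: (2t^7 + t^6 + t^5 + t^4 + 2t^3 + 2t^2 + t)·(t^2 + 2) = 2t^9 + t^8 + 2t^7 + t^5 + t^4 + 2t^3 + t^2 + 2t.
Reduce using t^8 ≡ 2t^6 + t^5 + t^4 + 2t^3 + t^2 + 2 (mod t^8 + t^6 + 2t^5 + 2t^4 + t^3 + 2t^2 + 1).
Reduced: t^6 + t^5 + 2t^2 + 2.

t^6 + t^5 + 2t^2 + 2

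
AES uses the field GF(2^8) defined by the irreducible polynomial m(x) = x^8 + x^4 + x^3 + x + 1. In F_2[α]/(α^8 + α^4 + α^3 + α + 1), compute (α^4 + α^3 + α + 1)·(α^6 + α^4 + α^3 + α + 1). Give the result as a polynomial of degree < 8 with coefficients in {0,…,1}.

Multiply in F_2[α]: (α^4 + α^3 + α + 1)·(α^6 + α^4 + α^3 + α + 1) = α^10 + α^9 + α^8 + α^7 + α^2 + 1.
Reduce using α^8 ≡ α^4 + α^3 + α + 1 (mod α^8 + α^4 + α^3 + α + 1).
Reduced: α^7 + α^6 + α^2.

α^7 + α^6 + α^2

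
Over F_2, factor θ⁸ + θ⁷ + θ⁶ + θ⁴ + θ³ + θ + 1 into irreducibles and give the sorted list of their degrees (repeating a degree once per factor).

2, 3, 3

Write f(θ) = θ⁸ + θ⁷ + θ⁶ + θ⁴ + θ³ + θ + 1.
Roots in F_2: f(0) = 1; f(1) = 1.
Complete factorization: f(θ) = (θ² + θ + 1)·(θ³ + θ + 1)^2.
Factor degrees with multiplicity: 2 + 3 + 3 = 8.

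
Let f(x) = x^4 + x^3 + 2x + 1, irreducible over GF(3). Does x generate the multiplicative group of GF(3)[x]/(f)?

|GF(3^4)^×| = 3^4 − 1 = 80. Prime factorization: 80 = 2^4·5.
f is primitive ⇔ x has order 80 in GF(3)[x]/(f), i.e. x^(80/q) ≠ 1 for each prime q | 80.
x^(40) mod f = 1
x^(16) mod f = 2x^2 + x + 1.
Since x^(40) = 1, the order of x divides 40 < 80; not primitive.

No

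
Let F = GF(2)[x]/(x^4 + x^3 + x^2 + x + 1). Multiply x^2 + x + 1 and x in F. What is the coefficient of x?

Multiply in GF(2)[x]: (x^2 + x + 1)·(x) = x^3 + x^2 + x.
Reduced: x^3 + x^2 + x.

1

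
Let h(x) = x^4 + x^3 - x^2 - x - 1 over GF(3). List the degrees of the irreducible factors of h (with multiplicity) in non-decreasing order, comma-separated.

4

Roots in GF(3): h(0) = 2; h(1) = 2; h(2) = 2.
Complete factorization: h(x) = (x^4 + x^3 - x^2 - x - 1).
Factor degrees with multiplicity: 4 = 4.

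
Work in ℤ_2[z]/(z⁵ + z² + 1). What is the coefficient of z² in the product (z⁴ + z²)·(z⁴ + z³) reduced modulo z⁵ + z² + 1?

1

Multiply in ℤ_2[z]: (z⁴ + z²)·(z⁴ + z³) = z⁸ + z⁷ + z⁶ + z⁵.
Reduce using z⁵ ≡ z² + 1 (mod z⁵ + z² + 1).
Reduced: z⁴ + z² + z.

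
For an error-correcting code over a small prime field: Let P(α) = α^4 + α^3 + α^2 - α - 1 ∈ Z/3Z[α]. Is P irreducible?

Yes

Check for roots in Z/3Z: P(0) = 2; P(1) = 1; P(2) = 1.
No roots, so no linear factors.
Monic irreducibles of degree 2 over GF(3): α^2 + 1, α^2 + α - 1, α^2 - α - 1.
None of them divide P (all give nonzero remainder).
No irreducible factor of degree ≤ 2 exists, so P is irreducible over GF(3).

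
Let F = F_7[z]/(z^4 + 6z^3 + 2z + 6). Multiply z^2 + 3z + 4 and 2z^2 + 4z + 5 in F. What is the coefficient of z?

Multiply in F_7[z]: (z^2 + 3z + 4)·(2z^2 + 4z + 5) = 2z^4 + 3z^3 + 4z^2 + 3z + 6.
Reduce using z^4 ≡ z^3 + 5z + 1 (mod z^4 + 6z^3 + 2z + 6).
Reduced: 5z^3 + 4z^2 + 6z + 1.

6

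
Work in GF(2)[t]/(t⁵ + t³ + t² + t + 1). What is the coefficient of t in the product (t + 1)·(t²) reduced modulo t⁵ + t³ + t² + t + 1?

Multiply in GF(2)[t]: (t + 1)·(t²) = t³ + t².
Reduced: t³ + t².

0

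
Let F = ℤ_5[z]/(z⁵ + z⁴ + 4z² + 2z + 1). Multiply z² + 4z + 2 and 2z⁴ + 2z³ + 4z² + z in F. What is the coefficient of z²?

Multiply in ℤ_5[z]: (z² + 4z + 2)·(2z⁴ + 2z³ + 4z² + z) = 2z⁶ + z⁴ + z³ + 2z² + 2z.
Reduce using z⁵ ≡ 4z⁴ + z² + 3z + 4 (mod z⁵ + z⁴ + 4z² + 2z + 1).
Reduced: 3z⁴ + 3z³ + z² + 4z + 2.

1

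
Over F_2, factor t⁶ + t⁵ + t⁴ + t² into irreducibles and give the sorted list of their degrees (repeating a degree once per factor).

1, 1, 1, 3

Write g(t) = t⁶ + t⁵ + t⁴ + t².
Roots in F_2: g(0) = 0 → root; g(1) = 0 → root.
Linear factors from roots: (t), (t + 1).
Complete factorization: g(t) = (t + 1)·(t)^2·(t³ + t + 1).
Factor degrees with multiplicity: 1 + 1 + 1 + 3 = 6.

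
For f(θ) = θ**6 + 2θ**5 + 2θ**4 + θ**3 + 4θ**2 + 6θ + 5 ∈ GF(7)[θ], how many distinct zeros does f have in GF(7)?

2

Evaluate at each of the 7 elements of GF(7):
f(0) = 5; f(1) = 0 → root; f(2) = 5; f(3) = 0 → root; f(4) = 2; f(5) = 5; f(6) = 3.
Roots: {1, 3}.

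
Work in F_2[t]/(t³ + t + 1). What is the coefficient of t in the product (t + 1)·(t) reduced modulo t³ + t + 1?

1

Multiply in F_2[t]: (t + 1)·(t) = t² + t.
Reduced: t² + t.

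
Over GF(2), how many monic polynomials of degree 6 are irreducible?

Gauss's count: N_{2}(6) = (1/6) Σ_{d|6} μ(6/d)·2^d.
Divisors of 6: 1, 2, 3, 6; μ(6/d) for each: 1, -1, -1, 1.
Σ = 2^1 − 2^2 − 2^3 + 2^6 = 54.
N = 54/6 = 9.

9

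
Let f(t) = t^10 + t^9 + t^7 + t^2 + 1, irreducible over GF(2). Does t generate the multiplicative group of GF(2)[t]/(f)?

|GF(2^10)^×| = 2^10 − 1 = 1023. Prime factorization: 1023 = 3·11·31.
f is primitive ⇔ t has order 1023 in GF(2)[t]/(f), i.e. t^(1023/q) ≠ 1 for each prime q | 1023.
t^(341) mod f = t^8 + t^5.
t^(93) mod f = 1
t^(33) mod f = t^9 + 1.
Since t^(93) = 1, the order of t divides 93 < 1023; not primitive.

No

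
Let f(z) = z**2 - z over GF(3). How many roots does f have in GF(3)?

Evaluate at each of the 3 elements of GF(3):
f(0) = 0 → root; f(1) = 0 → root; f(2) = 2.
Roots: {0, 1}.

2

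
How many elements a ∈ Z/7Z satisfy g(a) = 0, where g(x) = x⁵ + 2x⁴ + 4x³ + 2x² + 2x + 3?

Evaluate at each of the 7 elements of Z/7Z:
g(0) = 3; g(1) = 0 → root; g(2) = 6; g(3) = 1; g(4) = 1; g(5) = 3; g(6) = 0 → root.
Roots: {1, 6}.

2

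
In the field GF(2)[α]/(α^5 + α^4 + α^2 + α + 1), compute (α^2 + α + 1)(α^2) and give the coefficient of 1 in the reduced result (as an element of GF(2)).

Multiply in GF(2)[α]: (α^2 + α + 1)·(α^2) = α^4 + α^3 + α^2.
Reduced: α^4 + α^3 + α^2.

0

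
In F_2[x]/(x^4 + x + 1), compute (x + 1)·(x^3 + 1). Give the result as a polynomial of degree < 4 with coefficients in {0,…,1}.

Multiply in F_2[x]: (x + 1)·(x^3 + 1) = x^4 + x^3 + x + 1.
Reduce using x^4 ≡ x + 1 (mod x^4 + x + 1).
Reduced: x^3.

x^3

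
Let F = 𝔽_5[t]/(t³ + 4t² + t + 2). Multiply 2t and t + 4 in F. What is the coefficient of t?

3

Multiply in 𝔽_5[t]: (2t)·(t + 4) = 2t² + 3t.
Reduced: 2t² + 3t.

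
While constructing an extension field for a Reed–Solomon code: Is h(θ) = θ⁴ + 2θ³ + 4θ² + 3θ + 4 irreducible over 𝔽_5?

Yes

Check for roots in 𝔽_5: h(0) = 4; h(1) = 4; h(2) = 3; h(3) = 4; h(4) = 4.
No roots, so no linear factors.
Degree-2 irreducible divisors: test the 10 monic irreducibles of degree 2 over GF(5).
None of them divide h (all give nonzero remainder).
No irreducible factor of degree ≤ 2 exists, so h is irreducible over GF(5).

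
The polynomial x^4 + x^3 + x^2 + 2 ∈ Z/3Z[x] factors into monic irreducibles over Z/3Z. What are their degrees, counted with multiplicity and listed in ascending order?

1, 1, 2

Write f(x) = x^4 + x^3 + x^2 + 2.
Roots in Z/3Z: f(0) = 2; f(1) = 2; f(2) = 0 → root.
Linear factors from roots: (x + 1).
Complete factorization: f(x) = (x + 1)^2·(x^2 + 2x + 2).
Factor degrees with multiplicity: 1 + 1 + 2 = 4.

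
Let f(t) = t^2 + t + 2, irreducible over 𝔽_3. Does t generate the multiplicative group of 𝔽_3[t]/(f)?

|GF(3^2)^×| = 3^2 − 1 = 8. Prime factorization: 8 = 2^3.
f is primitive ⇔ t has order 8 in GF(3)[t]/(f), i.e. t^(8/q) ≠ 1 for each prime q | 8.
t^(4) mod f = 2.
None equal 1, so t has full order 8; f is primitive.

Yes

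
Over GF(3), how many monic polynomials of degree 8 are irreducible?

The number of monic irreducibles of degree 8 over GF(3) is (1/8)·Σ_{d∣8} μ(8/d) 3^d.
Divisors of 8: 1, 2, 4, 8; μ(8/d) for each: 0, 0, -1, 1.
Σ = − 3^4 + 3^8 = 6480.
N = 6480/8 = 810.

810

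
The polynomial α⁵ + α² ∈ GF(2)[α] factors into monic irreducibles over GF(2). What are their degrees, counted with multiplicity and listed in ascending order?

Write g(α) = α⁵ + α².
Roots in GF(2): g(0) = 0 → root; g(1) = 0 → root.
Linear factors from roots: (α), (α + 1).
Complete factorization: g(α) = (α + 1)·(α)^2·(α² + α + 1).
Factor degrees with multiplicity: 1 + 1 + 1 + 2 = 5.

1, 1, 1, 2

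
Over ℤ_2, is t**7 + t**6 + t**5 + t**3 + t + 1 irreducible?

Write h(t) = t**7 + t**6 + t**5 + t**3 + t + 1.
Check for roots in ℤ_2: h(0) = 1; h(1) = 0 → root.
h(1) = 0, so (t − 1) divides h(t); h is reducible.

No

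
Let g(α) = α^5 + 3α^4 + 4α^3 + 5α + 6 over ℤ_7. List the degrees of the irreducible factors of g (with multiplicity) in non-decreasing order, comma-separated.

Complete factorization: g(α) = (α^5 + 3α^4 + 4α^3 + 5α + 6).
Factor degrees with multiplicity: 5 = 5.

5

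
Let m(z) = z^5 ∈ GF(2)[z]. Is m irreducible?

Check for roots in GF(2): m(0) = 0 → root; m(1) = 1.
m(0) = 0, so (z) divides m(z); m is reducible.

No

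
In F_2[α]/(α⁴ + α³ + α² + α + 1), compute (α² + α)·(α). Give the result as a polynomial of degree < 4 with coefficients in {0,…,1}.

α^3 + α^2

Multiply in F_2[α]: (α² + α)·(α) = α³ + α².
Reduced: α³ + α².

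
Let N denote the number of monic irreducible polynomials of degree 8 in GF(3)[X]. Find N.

810

The number of monic irreducibles of degree 8 over GF(3) is (1/8)·Σ_{d∣8} μ(8/d) 3^d.
Divisors of 8: 1, 2, 4, 8; μ(8/d) for each: 0, 0, -1, 1.
Σ = − 3^4 + 3^8 = 6480.
N = 6480/8 = 810.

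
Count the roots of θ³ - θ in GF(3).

3

Write P(θ) = θ³ - θ.
Evaluate at each of the 3 elements of GF(3):
P(0) = 0 → root; P(1) = 0 → root; P(2) = 0 → root.
Roots: {0, 1, 2}.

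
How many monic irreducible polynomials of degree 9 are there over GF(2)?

x^(2^9) − x is the product of all monic irreducibles of degree dividing 9; Möbius inversion gives N = (1/9) Σ μ(9/d)·2^d.
Divisors of 9: 1, 3, 9; μ(9/d) for each: 0, -1, 1.
Σ = − 2^3 + 2^9 = 504.
N = 504/9 = 56.

56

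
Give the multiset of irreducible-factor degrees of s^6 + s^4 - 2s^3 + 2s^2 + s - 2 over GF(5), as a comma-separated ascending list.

Write h(s) = s^6 + s^4 - 2s^3 + 2s^2 + s - 2.
Roots in GF(5): h(0) = 3; h(1) = 1; h(2) = 2; h(3) = 0 → root; h(4) = 3.
Linear factors from roots: (s + 2).
Complete factorization: h(s) = (s + 2)^2·(s^2 + 2)·(s^2 + s + 1).
Factor degrees with multiplicity: 1 + 1 + 2 + 2 = 6.

1, 1, 2, 2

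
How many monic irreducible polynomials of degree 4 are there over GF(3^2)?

1620

The number of monic irreducibles of degree 4 over GF(9) is (1/4)·Σ_{d∣4} μ(4/d) 9^d.
Divisors of 4: 1, 2, 4; μ(4/d) for each: 0, -1, 1.
Σ = − 9^2 + 9^4 = 6480.
N = 6480/4 = 1620.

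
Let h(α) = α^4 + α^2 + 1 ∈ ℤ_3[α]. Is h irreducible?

No

Check for roots in ℤ_3: h(0) = 1; h(1) = 0 → root; h(2) = 0 → root.
h(1) = 0, so (α − 1) divides h(α); h is reducible.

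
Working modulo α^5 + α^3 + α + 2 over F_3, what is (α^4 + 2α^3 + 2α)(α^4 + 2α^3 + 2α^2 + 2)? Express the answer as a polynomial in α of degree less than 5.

2α^2 + α + 2

Multiply in F_3[α]: (α^4 + 2α^3 + 2α)·(α^4 + 2α^3 + 2α^2 + 2) = α^8 + α^7 + 2α^3 + α.
Reduce using α^5 ≡ 2α^3 + 2α + 1 (mod α^5 + α^3 + α + 2).
Reduced: 2α^2 + α + 2.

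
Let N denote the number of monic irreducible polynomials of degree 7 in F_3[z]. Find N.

By the necklace-counting formula, N_3(7) = (1/7) Σ_{d|7} μ(7/d)·3^d.
Divisors of 7: 1, 7; μ(7/d) for each: -1, 1.
Σ = − 3^1 + 3^7 = 2184.
N = 2184/7 = 312.

312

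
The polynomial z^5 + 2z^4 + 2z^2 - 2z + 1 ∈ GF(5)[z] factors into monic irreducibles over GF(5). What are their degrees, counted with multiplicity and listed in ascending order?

2, 3

Write h(z) = z^5 + 2z^4 + 2z^2 - 2z + 1.
Roots in GF(5): h(0) = 1; h(1) = 4; h(2) = 4; h(3) = 3; h(4) = 1.
Complete factorization: h(z) = (z^2 - 2z - 1)·(z^3 - z^2 - z - 1).
Factor degrees with multiplicity: 2 + 3 = 5.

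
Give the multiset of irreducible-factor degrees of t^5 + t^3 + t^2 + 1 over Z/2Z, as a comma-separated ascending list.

1, 1, 1, 2

Write h(t) = t^5 + t^3 + t^2 + 1.
Roots in Z/2Z: h(0) = 1; h(1) = 0 → root.
Linear factors from roots: (t + 1).
Complete factorization: h(t) = (t + 1)^3·(t^2 + t + 1).
Factor degrees with multiplicity: 1 + 1 + 1 + 2 = 5.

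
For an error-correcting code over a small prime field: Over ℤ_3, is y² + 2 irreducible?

Write P(y) = y² + 2.
Check for roots in ℤ_3: P(0) = 2; P(1) = 0 → root; P(2) = 0 → root.
P(1) = 0, so (y − 1) divides P(y); P is reducible.

No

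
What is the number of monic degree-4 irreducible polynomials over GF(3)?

Gauss's count: N_{3}(4) = (1/4) Σ_{d|4} μ(4/d)·3^d.
Divisors of 4: 1, 2, 4; μ(4/d) for each: 0, -1, 1.
Σ = − 3^2 + 3^4 = 72.
N = 72/4 = 18.

18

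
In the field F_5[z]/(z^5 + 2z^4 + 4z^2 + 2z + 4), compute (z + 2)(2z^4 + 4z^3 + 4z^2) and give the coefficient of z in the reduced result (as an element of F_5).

Multiply in F_5[z]: (z + 2)·(2z^4 + 4z^3 + 4z^2) = 2z^5 + 3z^4 + 2z^3 + 3z^2.
Reduce using z^5 ≡ 3z^4 + z^2 + 3z + 1 (mod z^5 + 2z^4 + 4z^2 + 2z + 4).
Reduced: 4z^4 + 2z^3 + z + 2.

1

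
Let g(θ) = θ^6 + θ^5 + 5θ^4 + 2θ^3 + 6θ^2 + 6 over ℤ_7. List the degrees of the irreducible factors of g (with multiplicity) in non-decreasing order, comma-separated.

Linear factors from roots: (θ + 6), (θ + 4), (θ + 2).
Complete factorization: g(θ) = (θ + 2)·(θ + 4)·(θ + 6)^2·(θ^2 + 4θ + 6).
Factor degrees with multiplicity: 1 + 1 + 1 + 1 + 2 = 6.

1, 1, 1, 1, 2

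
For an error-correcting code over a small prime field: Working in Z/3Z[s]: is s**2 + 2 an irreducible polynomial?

Write P(s) = s**2 + 2.
Check for roots in Z/3Z: P(0) = 2; P(1) = 0 → root; P(2) = 0 → root.
P(1) = 0, so (s − 1) divides P(s); P is reducible.

No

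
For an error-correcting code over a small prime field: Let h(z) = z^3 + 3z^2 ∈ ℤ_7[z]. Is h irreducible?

Check for roots in ℤ_7: h(0) = 0 → root; h(1) = 4; h(2) = 6; h(3) = 5; h(4) = 0 → root; h(5) = 4; h(6) = 2.
h(0) = 0, so (z) divides h(z); h is reducible.

No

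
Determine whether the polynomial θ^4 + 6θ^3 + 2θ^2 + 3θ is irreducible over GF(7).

Write m(θ) = θ^4 + 6θ^3 + 2θ^2 + 3θ.
Check for roots in GF(7): m(0) = 0 → root; m(1) = 5; m(2) = 1; m(3) = 4; m(4) = 5; m(5) = 5; m(6) = 1.
m(0) = 0, so (θ) divides m(θ); m is reducible.

No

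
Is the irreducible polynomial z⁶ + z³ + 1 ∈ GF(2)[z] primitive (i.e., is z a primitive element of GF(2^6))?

Write f(z) = z⁶ + z³ + 1.
|GF(2^6)^×| = 2^6 − 1 = 63. Prime factorization: 63 = 3^2·7.
f is primitive ⇔ z has order 63 in GF(2)[z]/(f), i.e. z^(63/q) ≠ 1 for each prime q | 63.
z^(21) mod f = z³.
z^(9) mod f = 1
Since z^(9) = 1, the order of z divides 9 < 63; not primitive.

No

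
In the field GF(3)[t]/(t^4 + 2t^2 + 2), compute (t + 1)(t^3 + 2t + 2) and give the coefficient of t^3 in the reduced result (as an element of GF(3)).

1

Multiply in GF(3)[t]: (t + 1)·(t^3 + 2t + 2) = t^4 + t^3 + 2t^2 + t + 2.
Reduce using t^4 ≡ t^2 + 1 (mod t^4 + 2t^2 + 2).
Reduced: t^3 + t.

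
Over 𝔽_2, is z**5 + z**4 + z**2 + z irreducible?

No

Write f(z) = z**5 + z**4 + z**2 + z.
Check for roots in 𝔽_2: f(0) = 0 → root; f(1) = 0 → root.
f(0) = 0, so (z) divides f(z); f is reducible.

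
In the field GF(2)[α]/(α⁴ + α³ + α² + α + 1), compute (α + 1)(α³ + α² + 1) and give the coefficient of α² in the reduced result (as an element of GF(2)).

0

Multiply in GF(2)[α]: (α + 1)·(α³ + α² + 1) = α⁴ + α² + α + 1.
Reduce using α⁴ ≡ α³ + α² + α + 1 (mod α⁴ + α³ + α² + α + 1).
Reduced: α³.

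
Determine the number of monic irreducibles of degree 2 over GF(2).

By the necklace-counting formula, N_2(2) = (1/2) Σ_{d|2} μ(2/d)·2^d.
Divisors of 2: 1, 2; μ(2/d) for each: -1, 1.
Σ = − 2^1 + 2^2 = 2.
N = 2/2 = 1.

1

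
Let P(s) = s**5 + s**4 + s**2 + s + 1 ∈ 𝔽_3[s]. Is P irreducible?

Check for roots in 𝔽_3: P(0) = 1; P(1) = 2; P(2) = 1.
No roots, so no linear factors.
Monic irreducibles of degree 2 over GF(3): s**2 + 1, s**2 + s - 1, s**2 - s - 1.
None of them divide P (all give nonzero remainder).
No irreducible factor of degree ≤ 2 exists, so P is irreducible over GF(3).

Yes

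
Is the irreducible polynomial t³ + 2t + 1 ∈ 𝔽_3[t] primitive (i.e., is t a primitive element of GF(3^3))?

Write f(t) = t³ + 2t + 1.
|GF(3^3)^×| = 3^3 − 1 = 26. Prime factorization: 26 = 2·13.
f is primitive ⇔ t has order 26 in GF(3)[t]/(f), i.e. t^(26/q) ≠ 1 for each prime q | 26.
t^(13) mod f = 2.
t^(2) mod f = t².
None equal 1, so t has full order 26; f is primitive.

Yes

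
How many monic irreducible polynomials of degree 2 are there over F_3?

Gauss's count: N_{3}(2) = (1/2) Σ_{d|2} μ(2/d)·3^d.
Divisors of 2: 1, 2; μ(2/d) for each: -1, 1.
Σ = − 3^1 + 3^2 = 6.
N = 6/2 = 3.

3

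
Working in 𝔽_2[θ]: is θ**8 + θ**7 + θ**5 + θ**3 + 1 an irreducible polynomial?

Yes

Write g(θ) = θ**8 + θ**7 + θ**5 + θ**3 + 1.
Check for roots in 𝔽_2: g(0) = 1; g(1) = 1.
No roots, so no linear factors.
Monic irreducibles of degree 2 over GF(2): θ**2 + θ + 1.
None of them divide g (all give nonzero remainder).
Monic irreducibles of degree 3 over GF(2): θ**3 + θ + 1, θ**3 + θ**2 + 1.
None of them divide g (all give nonzero remainder).
Monic irreducibles of degree 4 over GF(2): θ**4 + θ + 1, θ**4 + θ**3 + 1, θ**4 + θ**3 + θ**2 + θ + 1.
None of them divide g (all give nonzero remainder).
No irreducible factor of degree ≤ 4 exists, so g is irreducible over GF(2).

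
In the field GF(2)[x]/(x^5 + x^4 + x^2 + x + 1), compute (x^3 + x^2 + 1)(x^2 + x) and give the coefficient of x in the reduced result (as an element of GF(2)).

0

Multiply in GF(2)[x]: (x^3 + x^2 + 1)·(x^2 + x) = x^5 + x^3 + x^2 + x.
Reduce using x^5 ≡ x^4 + x^2 + x + 1 (mod x^5 + x^4 + x^2 + x + 1).
Reduced: x^4 + x^3 + 1.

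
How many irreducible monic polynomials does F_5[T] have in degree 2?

10

Gauss's count: N_{5}(2) = (1/2) Σ_{d|2} μ(2/d)·5^d.
Divisors of 2: 1, 2; μ(2/d) for each: -1, 1.
Σ = − 5^1 + 5^2 = 20.
N = 20/2 = 10.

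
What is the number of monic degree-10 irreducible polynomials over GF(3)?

Gauss's count: N_{3}(10) = (1/10) Σ_{d|10} μ(10/d)·3^d.
Divisors of 10: 1, 2, 5, 10; μ(10/d) for each: 1, -1, -1, 1.
Σ = 3^1 − 3^2 − 3^5 + 3^10 = 58800.
N = 58800/10 = 5880.

5880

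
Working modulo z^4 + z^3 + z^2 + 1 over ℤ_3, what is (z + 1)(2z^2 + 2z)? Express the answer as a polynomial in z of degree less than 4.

Multiply in ℤ_3[z]: (z + 1)·(2z^2 + 2z) = 2z^3 + z^2 + 2z.
Reduced: 2z^3 + z^2 + 2z.

2z^3 + z^2 + 2z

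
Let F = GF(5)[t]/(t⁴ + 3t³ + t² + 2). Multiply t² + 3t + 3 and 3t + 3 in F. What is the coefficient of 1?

4

Multiply in GF(5)[t]: (t² + 3t + 3)·(3t + 3) = 3t³ + 2t² + 3t + 4.
Reduced: 3t³ + 2t² + 3t + 4.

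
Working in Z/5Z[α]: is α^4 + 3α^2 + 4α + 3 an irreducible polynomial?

Write m(α) = α^4 + 3α^2 + 4α + 3.
Check for roots in Z/5Z: m(0) = 3; m(1) = 1; m(2) = 4; m(3) = 3; m(4) = 3.
No roots, so no linear factors.
Degree-2 irreducible divisors: test the 10 monic irreducibles of degree 2 over GF(5).
None of them divide m (all give nonzero remainder).
No irreducible factor of degree ≤ 2 exists, so m is irreducible over GF(5).

Yes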